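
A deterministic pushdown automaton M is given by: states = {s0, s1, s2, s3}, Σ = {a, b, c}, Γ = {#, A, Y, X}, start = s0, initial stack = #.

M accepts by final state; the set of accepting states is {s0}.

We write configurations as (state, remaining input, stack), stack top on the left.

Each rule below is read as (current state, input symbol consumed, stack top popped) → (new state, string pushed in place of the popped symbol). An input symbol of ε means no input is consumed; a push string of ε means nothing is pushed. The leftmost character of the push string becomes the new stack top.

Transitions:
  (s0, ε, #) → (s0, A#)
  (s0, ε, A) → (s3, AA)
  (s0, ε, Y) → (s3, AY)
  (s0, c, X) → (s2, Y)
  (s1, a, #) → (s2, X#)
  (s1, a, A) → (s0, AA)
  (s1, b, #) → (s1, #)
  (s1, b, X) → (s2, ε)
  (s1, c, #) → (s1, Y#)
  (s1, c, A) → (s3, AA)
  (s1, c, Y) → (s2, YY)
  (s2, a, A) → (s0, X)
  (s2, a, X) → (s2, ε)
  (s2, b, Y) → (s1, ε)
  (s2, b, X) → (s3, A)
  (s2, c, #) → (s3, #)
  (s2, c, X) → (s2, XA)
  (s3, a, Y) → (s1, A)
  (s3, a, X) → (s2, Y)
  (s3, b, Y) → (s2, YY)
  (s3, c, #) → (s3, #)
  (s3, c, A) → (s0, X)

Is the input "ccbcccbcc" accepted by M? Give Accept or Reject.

Accept

(s0, ccbcccbcc, #)
  ε-move, top #: go to s0, push A# → (s0, ccbcccbcc, A#)
  ε-move, top A: go to s3, push AA → (s3, ccbcccbcc, AA#)
  read c, top A: go to s0, push X → (s0, cbcccbcc, XA#)
  read c, top X: go to s2, push Y → (s2, bcccbcc, YA#)
  read b, top Y: go to s1, push ε → (s1, cccbcc, A#)
  read c, top A: go to s3, push AA → (s3, ccbcc, AA#)
  read c, top A: go to s0, push X → (s0, cbcc, XA#)
  read c, top X: go to s2, push Y → (s2, bcc, YA#)
  read b, top Y: go to s1, push ε → (s1, cc, A#)
  read c, top A: go to s3, push AA → (s3, c, AA#)
  read c, top A: go to s0, push X → (s0, ε, XA#)
All input consumed; state s0 ∈ F.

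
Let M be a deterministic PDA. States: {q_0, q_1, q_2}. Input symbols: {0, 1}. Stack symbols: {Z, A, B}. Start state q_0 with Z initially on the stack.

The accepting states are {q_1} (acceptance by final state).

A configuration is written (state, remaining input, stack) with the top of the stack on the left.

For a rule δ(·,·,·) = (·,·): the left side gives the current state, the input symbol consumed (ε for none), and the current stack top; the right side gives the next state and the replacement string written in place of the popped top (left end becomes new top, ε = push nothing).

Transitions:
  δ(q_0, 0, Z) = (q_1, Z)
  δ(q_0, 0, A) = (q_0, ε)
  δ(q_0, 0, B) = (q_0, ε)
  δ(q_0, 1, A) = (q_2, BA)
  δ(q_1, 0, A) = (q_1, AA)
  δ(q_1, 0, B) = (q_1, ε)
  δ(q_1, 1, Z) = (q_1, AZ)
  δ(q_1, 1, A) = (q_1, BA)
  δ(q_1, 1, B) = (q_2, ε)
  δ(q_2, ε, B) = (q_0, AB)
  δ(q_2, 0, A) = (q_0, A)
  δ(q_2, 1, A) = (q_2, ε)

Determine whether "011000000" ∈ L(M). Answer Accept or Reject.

(q_0, 011000000, Z)
  read 0, top Z: go to q_1, push Z → (q_1, 11000000, Z)
  read 1, top Z: go to q_1, push AZ → (q_1, 1000000, AZ)
  read 1, top A: go to q_1, push BA → (q_1, 000000, BAZ)
  read 0, top B: go to q_1, push ε → (q_1, 00000, AZ)
  read 0, top A: go to q_1, push AA → (q_1, 0000, AAZ)
  read 0, top A: go to q_1, push AA → (q_1, 000, AAAZ)
  read 0, top A: go to q_1, push AA → (q_1, 00, AAAAZ)
  read 0, top A: go to q_1, push AA → (q_1, 0, AAAAAZ)
  read 0, top A: go to q_1, push AA → (q_1, ε, AAAAAAZ)
All input consumed; state q_1 ∈ F.

Accept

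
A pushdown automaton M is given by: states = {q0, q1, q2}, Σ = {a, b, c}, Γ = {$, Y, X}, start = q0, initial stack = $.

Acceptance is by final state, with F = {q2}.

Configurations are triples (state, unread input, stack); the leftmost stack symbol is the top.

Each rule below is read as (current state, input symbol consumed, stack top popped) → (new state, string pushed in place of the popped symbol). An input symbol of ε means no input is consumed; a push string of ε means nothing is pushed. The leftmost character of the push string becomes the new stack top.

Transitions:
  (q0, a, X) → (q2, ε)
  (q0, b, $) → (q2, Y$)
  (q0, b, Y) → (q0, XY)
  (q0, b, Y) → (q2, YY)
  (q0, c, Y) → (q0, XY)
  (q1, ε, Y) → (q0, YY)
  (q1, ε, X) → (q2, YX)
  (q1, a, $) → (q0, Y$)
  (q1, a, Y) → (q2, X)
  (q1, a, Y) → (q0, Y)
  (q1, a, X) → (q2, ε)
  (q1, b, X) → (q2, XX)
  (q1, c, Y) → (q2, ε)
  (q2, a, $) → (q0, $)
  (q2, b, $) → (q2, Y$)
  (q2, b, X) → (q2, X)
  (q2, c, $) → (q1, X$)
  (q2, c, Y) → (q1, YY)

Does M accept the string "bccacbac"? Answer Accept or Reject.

No computation consumes all input and reaches a final state.

Reject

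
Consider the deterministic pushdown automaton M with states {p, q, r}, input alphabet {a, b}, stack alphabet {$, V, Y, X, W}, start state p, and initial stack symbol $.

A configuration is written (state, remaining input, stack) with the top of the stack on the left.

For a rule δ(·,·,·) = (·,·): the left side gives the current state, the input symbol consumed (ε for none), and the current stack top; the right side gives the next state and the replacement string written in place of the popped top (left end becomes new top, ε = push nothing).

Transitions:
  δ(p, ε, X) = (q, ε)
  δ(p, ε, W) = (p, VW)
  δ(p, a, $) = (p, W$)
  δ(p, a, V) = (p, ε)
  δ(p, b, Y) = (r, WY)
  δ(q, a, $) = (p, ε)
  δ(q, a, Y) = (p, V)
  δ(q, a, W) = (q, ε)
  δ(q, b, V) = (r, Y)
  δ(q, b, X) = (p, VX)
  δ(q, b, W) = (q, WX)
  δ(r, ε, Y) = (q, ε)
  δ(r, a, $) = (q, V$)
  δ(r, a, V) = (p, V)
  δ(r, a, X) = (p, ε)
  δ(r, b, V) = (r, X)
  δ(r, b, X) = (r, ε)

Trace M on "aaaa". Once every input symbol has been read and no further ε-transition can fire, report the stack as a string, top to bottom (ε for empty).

VW$

(p, aaaa, $)
  read a, top $: go to p, push W$ → (p, aaa, W$)
  ε-move, top W: go to p, push VW → (p, aaa, VW$)
  read a, top V: go to p, push ε → (p, aa, W$)
  ε-move, top W: go to p, push VW → (p, aa, VW$)
  read a, top V: go to p, push ε → (p, a, W$)
  ε-move, top W: go to p, push VW → (p, a, VW$)
  read a, top V: go to p, push ε → (p, ε, W$)
  ε-move, top W: go to p, push VW → (p, ε, VW$)
All input consumed in state p with stack VW$.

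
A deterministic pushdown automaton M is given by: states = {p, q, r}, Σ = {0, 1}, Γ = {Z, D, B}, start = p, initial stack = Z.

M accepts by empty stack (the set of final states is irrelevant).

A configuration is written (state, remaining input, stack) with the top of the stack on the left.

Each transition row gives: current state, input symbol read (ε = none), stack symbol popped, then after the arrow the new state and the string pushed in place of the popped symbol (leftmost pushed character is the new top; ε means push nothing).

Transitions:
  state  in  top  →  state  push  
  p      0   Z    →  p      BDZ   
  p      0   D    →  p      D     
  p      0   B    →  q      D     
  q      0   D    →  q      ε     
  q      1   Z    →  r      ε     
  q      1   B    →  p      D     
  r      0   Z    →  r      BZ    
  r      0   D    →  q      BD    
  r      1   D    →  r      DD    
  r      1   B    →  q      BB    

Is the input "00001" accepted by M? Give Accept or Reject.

Accept

(p, 00001, Z) ⊢ (p, 0001, BDZ) ⊢ (q, 001, DDZ) ⊢ (q, 01, DZ) ⊢ (q, 1, Z) ⊢ (r, ε, ε)
All input consumed and the stack is empty.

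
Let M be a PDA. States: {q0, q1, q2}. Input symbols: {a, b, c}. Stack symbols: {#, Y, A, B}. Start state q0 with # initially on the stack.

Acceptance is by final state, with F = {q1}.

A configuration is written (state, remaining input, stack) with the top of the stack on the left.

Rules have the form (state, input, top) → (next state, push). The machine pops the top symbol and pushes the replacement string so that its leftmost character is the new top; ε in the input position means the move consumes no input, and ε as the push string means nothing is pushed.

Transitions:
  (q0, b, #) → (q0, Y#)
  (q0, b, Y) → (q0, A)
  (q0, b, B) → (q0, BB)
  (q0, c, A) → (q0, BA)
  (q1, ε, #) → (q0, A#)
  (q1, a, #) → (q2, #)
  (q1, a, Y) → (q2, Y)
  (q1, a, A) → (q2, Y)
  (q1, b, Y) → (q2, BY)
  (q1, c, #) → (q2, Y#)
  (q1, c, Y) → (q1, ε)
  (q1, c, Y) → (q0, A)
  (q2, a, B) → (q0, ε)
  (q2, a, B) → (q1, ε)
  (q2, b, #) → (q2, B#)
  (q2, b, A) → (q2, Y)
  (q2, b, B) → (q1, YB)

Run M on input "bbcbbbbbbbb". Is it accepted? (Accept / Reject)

Reject

No computation consumes all input and reaches a final state.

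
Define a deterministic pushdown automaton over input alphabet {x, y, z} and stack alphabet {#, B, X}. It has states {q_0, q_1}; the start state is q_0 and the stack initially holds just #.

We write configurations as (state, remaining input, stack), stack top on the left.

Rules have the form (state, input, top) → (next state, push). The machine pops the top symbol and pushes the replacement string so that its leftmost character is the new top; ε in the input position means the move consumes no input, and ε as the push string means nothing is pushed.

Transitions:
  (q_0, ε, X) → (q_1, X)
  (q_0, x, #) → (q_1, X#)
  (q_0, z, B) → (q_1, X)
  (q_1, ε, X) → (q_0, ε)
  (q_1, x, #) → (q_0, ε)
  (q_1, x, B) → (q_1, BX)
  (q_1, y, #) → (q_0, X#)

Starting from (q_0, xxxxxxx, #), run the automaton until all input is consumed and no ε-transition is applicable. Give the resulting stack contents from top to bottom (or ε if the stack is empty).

(q_0, xxxxxxx, #)
  read x, top #: go to q_1, push X# → (q_1, xxxxxx, X#)
  ε-move, top X: go to q_0, push ε → (q_0, xxxxxx, #)
  read x, top #: go to q_1, push X# → (q_1, xxxxx, X#)
  ε-move, top X: go to q_0, push ε → (q_0, xxxxx, #)
  read x, top #: go to q_1, push X# → (q_1, xxxx, X#)
  ε-move, top X: go to q_0, push ε → (q_0, xxxx, #)
  read x, top #: go to q_1, push X# → (q_1, xxx, X#)
  ε-move, top X: go to q_0, push ε → (q_0, xxx, #)
  read x, top #: go to q_1, push X# → (q_1, xx, X#)
  ε-move, top X: go to q_0, push ε → (q_0, xx, #)
  read x, top #: go to q_1, push X# → (q_1, x, X#)
  ε-move, top X: go to q_0, push ε → (q_0, x, #)
  read x, top #: go to q_1, push X# → (q_1, ε, X#)
  ε-move, top X: go to q_0, push ε → (q_0, ε, #)
All input consumed in state q_0 with stack #.

#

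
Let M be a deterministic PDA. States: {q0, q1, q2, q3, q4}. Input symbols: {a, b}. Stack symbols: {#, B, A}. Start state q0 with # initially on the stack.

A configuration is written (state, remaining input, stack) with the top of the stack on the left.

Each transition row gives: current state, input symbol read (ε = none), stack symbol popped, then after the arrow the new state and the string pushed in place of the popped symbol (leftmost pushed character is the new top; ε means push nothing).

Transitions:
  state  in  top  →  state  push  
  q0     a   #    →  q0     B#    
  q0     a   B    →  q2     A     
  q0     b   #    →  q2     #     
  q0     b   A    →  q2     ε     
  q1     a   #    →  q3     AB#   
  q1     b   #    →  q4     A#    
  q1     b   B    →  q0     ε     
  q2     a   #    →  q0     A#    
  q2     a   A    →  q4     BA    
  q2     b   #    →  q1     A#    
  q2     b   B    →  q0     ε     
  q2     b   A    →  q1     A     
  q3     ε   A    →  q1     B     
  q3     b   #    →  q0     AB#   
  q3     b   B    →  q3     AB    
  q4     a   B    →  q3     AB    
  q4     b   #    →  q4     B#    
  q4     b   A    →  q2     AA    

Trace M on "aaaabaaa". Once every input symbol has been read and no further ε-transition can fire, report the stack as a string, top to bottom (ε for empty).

(q0, aaaabaaa, #)
  read a, top #: go to q0, push B# → (q0, aaabaaa, B#)
  read a, top B: go to q2, push A → (q2, aabaaa, A#)
  read a, top A: go to q4, push BA → (q4, abaaa, BA#)
  read a, top B: go to q3, push AB → (q3, baaa, ABA#)
  ε-move, top A: go to q1, push B → (q1, baaa, BBA#)
  read b, top B: go to q0, push ε → (q0, aaa, BA#)
  read a, top B: go to q2, push A → (q2, aa, AA#)
  read a, top A: go to q4, push BA → (q4, a, BAA#)
  read a, top B: go to q3, push AB → (q3, ε, ABAA#)
  ε-move, top A: go to q1, push B → (q1, ε, BBAA#)
All input consumed in state q1 with stack BBAA#.

BBAA#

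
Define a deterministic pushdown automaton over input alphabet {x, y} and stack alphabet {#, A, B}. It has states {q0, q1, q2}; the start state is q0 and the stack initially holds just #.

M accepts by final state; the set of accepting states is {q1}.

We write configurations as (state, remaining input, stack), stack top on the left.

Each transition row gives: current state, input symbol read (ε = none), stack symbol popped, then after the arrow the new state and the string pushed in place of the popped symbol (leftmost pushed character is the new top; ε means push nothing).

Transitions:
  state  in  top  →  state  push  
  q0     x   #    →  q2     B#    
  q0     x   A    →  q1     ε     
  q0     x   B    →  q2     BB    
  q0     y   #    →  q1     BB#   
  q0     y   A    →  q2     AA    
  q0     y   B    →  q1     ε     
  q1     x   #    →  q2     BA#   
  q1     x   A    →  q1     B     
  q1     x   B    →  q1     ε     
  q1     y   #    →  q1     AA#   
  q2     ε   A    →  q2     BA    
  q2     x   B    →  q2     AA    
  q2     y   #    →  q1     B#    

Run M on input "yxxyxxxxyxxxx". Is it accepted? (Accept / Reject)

Accept

(q0, yxxyxxxxyxxxx, #)
  read y, top #: go to q1, push BB# → (q1, xxyxxxxyxxxx, BB#)
  read x, top B: go to q1, push ε → (q1, xyxxxxyxxxx, B#)
  read x, top B: go to q1, push ε → (q1, yxxxxyxxxx, #)
  read y, top #: go to q1, push AA# → (q1, xxxxyxxxx, AA#)
  read x, top A: go to q1, push B → (q1, xxxyxxxx, BA#)
  read x, top B: go to q1, push ε → (q1, xxyxxxx, A#)
  read x, top A: go to q1, push B → (q1, xyxxxx, B#)
  read x, top B: go to q1, push ε → (q1, yxxxx, #)
  read y, top #: go to q1, push AA# → (q1, xxxx, AA#)
  read x, top A: go to q1, push B → (q1, xxx, BA#)
  read x, top B: go to q1, push ε → (q1, xx, A#)
  read x, top A: go to q1, push B → (q1, x, B#)
  read x, top B: go to q1, push ε → (q1, ε, #)
All input consumed; state q1 ∈ F.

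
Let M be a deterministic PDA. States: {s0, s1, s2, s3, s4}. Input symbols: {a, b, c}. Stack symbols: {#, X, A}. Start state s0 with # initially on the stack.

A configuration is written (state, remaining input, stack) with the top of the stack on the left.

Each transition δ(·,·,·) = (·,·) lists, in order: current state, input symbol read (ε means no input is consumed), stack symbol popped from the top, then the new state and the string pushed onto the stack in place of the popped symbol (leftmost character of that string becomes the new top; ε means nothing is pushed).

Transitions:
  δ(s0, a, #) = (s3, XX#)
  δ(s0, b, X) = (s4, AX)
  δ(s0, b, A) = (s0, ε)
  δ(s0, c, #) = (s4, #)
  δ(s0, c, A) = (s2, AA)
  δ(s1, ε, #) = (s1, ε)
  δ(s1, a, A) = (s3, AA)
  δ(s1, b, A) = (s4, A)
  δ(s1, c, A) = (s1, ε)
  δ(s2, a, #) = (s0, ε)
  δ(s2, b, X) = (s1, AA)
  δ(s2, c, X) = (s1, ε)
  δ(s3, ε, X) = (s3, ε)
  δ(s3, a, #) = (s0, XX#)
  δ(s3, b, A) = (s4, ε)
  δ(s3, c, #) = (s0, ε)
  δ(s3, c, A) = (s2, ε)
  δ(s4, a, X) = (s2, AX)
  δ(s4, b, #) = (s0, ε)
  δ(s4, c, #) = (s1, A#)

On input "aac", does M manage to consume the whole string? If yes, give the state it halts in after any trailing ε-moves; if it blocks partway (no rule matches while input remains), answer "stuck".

(s0, aac, #)
  read a, top #: go to s3, push XX# → (s3, ac, XX#)
  ε-move, top X: go to s3, push ε → (s3, ac, X#)
  ε-move, top X: go to s3, push ε → (s3, ac, #)
  read a, top #: go to s0, push XX# → (s0, c, XX#)
No transition for (s0, c, top X); M blocks with input c remaining.

stuck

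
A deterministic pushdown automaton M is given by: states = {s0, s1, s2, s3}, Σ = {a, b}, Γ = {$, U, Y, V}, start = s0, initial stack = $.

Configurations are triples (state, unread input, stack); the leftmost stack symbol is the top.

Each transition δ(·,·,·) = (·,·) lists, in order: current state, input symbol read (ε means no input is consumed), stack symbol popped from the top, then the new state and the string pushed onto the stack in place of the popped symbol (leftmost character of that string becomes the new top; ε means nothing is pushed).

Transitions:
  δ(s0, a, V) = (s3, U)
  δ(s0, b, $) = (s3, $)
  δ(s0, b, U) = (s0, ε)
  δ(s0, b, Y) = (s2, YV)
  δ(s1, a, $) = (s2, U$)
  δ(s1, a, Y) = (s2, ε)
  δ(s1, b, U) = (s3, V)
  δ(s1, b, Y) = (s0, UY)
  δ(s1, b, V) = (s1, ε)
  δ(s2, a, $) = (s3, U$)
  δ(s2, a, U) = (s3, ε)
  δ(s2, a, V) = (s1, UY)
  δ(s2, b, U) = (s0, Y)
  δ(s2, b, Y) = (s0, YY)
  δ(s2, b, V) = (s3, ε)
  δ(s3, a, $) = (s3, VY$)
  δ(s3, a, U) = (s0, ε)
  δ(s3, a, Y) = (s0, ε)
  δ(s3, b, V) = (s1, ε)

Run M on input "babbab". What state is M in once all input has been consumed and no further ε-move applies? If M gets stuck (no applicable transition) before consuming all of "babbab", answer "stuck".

(s0, babbab, $)
  read b, top $: go to s3, push $ → (s3, abbab, $)
  read a, top $: go to s3, push VY$ → (s3, bbab, VY$)
  read b, top V: go to s1, push ε → (s1, bab, Y$)
  read b, top Y: go to s0, push UY → (s0, ab, UY$)
No transition for (s0, a, top U); M blocks with input ab remaining.

stuck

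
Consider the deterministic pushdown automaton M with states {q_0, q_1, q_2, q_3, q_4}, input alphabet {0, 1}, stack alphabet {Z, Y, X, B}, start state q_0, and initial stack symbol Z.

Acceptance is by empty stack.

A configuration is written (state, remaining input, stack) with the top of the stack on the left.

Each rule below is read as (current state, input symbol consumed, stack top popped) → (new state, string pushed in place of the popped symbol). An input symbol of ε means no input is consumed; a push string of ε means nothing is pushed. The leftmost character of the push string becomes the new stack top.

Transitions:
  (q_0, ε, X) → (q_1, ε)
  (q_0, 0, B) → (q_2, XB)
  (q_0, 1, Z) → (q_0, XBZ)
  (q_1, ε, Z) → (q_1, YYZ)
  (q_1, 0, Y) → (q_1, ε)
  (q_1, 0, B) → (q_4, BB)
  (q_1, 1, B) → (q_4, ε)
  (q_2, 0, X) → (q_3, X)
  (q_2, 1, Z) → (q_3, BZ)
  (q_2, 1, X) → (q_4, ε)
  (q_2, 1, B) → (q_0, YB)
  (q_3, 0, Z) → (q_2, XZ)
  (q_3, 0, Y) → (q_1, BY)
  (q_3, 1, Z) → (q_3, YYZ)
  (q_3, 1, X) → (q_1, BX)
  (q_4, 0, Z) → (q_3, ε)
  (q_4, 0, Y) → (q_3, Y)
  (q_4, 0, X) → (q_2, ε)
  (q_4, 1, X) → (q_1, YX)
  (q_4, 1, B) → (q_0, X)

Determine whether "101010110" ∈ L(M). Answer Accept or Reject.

Accept

(q_0, 101010110, Z)
  read 1, top Z: go to q_0, push XBZ → (q_0, 01010110, XBZ)
  ε-move, top X: go to q_1, push ε → (q_1, 01010110, BZ)
  read 0, top B: go to q_4, push BB → (q_4, 1010110, BBZ)
  read 1, top B: go to q_0, push X → (q_0, 010110, XBZ)
  ε-move, top X: go to q_1, push ε → (q_1, 010110, BZ)
  read 0, top B: go to q_4, push BB → (q_4, 10110, BBZ)
  read 1, top B: go to q_0, push X → (q_0, 0110, XBZ)
  ε-move, top X: go to q_1, push ε → (q_1, 0110, BZ)
  read 0, top B: go to q_4, push BB → (q_4, 110, BBZ)
  read 1, top B: go to q_0, push X → (q_0, 10, XBZ)
  ε-move, top X: go to q_1, push ε → (q_1, 10, BZ)
  read 1, top B: go to q_4, push ε → (q_4, 0, Z)
  read 0, top Z: go to q_3, push ε → (q_3, ε, ε)
All input consumed and the stack is empty.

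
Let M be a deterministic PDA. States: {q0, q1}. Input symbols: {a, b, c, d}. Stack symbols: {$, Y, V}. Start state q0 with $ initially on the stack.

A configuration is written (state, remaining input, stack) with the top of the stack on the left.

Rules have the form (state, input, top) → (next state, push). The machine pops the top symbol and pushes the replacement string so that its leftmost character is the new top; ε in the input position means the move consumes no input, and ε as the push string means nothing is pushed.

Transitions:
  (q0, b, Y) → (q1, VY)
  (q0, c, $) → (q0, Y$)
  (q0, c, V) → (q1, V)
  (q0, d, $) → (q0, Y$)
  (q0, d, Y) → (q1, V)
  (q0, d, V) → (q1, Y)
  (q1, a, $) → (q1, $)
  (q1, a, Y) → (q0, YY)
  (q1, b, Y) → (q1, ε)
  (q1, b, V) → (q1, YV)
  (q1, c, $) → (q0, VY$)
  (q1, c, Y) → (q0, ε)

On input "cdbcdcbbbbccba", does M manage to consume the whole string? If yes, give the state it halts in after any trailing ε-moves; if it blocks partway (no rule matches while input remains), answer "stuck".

(q0, cdbcdcbbbbccba, $) ⊢ (q0, dbcdcbbbbccba, Y$) ⊢ (q1, bcdcbbbbccba, V$) ⊢ (q1, cdcbbbbccba, YV$) ⊢ (q0, dcbbbbccba, V$) ⊢ (q1, cbbbbccba, Y$) ⊢ (q0, bbbbccba, $)
No transition for (q0, b, top $); M blocks with input bbbbccba remaining.

stuck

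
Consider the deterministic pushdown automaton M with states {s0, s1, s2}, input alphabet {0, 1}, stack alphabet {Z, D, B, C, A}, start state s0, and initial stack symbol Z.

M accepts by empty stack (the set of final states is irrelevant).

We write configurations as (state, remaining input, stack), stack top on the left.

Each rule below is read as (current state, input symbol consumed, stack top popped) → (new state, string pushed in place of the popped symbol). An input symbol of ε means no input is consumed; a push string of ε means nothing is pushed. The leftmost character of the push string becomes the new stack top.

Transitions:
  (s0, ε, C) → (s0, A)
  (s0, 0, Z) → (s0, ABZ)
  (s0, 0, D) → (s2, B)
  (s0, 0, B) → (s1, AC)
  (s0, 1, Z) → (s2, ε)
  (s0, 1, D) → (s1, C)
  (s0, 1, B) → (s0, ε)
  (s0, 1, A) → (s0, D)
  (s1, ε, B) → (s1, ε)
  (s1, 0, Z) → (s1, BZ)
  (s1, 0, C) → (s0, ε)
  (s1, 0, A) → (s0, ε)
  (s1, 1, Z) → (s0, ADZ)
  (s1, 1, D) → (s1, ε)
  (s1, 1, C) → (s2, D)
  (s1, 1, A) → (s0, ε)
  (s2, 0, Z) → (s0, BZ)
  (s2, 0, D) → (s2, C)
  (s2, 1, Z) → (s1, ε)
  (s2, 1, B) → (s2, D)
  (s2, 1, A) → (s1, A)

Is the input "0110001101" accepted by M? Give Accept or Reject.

Accept

(s0, 0110001101, Z) ⊢ (s0, 110001101, ABZ) ⊢ (s0, 10001101, DBZ) ⊢ (s1, 0001101, CBZ) ⊢ (s0, 001101, BZ) ⊢ (s1, 01101, ACZ) ⊢ (s0, 1101, CZ) ⊢ (s0, 1101, AZ) ⊢ (s0, 101, DZ) ⊢ (s1, 01, CZ) ⊢ (s0, 1, Z) ⊢ (s2, ε, ε)
All input consumed and the stack is empty.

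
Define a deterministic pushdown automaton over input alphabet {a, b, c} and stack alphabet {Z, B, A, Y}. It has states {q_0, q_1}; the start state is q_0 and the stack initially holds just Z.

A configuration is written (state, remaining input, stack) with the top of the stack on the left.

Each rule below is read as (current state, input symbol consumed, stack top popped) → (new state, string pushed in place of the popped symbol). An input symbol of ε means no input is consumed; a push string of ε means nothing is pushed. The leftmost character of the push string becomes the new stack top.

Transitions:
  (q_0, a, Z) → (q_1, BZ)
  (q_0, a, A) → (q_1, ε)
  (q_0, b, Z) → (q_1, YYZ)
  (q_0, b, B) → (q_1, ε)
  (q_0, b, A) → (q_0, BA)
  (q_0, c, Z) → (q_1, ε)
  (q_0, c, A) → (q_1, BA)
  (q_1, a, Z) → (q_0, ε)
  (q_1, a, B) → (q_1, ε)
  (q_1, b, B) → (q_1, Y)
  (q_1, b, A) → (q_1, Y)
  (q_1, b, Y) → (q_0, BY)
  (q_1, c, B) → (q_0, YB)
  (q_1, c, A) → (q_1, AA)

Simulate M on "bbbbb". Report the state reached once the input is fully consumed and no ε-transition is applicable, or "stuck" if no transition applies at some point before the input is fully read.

q_1

(q_0, bbbbb, Z)
  read b, top Z: go to q_1, push YYZ → (q_1, bbbb, YYZ)
  read b, top Y: go to q_0, push BY → (q_0, bbb, BYYZ)
  read b, top B: go to q_1, push ε → (q_1, bb, YYZ)
  read b, top Y: go to q_0, push BY → (q_0, b, BYYZ)
  read b, top B: go to q_1, push ε → (q_1, ε, YYZ)
All input consumed; M is in state q_1.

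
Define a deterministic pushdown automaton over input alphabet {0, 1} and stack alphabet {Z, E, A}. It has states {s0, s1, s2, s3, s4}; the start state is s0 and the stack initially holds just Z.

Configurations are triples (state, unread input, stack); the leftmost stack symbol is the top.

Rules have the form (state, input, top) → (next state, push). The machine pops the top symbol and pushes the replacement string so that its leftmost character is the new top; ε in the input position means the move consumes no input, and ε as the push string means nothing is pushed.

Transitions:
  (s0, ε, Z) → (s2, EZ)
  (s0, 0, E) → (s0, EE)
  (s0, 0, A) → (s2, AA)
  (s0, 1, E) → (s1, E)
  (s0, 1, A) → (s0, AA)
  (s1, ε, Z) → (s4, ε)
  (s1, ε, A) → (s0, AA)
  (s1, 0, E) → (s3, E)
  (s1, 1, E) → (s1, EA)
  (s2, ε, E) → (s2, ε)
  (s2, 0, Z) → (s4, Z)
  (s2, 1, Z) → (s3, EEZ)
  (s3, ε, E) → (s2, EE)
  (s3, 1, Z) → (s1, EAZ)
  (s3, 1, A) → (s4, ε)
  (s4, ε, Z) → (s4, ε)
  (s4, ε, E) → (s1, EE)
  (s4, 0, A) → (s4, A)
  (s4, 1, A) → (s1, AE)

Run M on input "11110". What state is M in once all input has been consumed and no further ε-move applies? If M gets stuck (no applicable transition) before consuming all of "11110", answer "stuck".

(s0, 11110, Z) ⊢ (s2, 11110, EZ) ⊢ (s2, 11110, Z) ⊢ (s3, 1110, EEZ) ⊢ (s2, 1110, EEEZ) ⊢ (s2, 1110, EEZ) ⊢ (s2, 1110, EZ) ⊢ (s2, 1110, Z) ⊢ (s3, 110, EEZ) ⊢ (s2, 110, EEEZ) ⊢ (s2, 110, EEZ) ⊢ (s2, 110, EZ) ⊢ (s2, 110, Z) ⊢ (s3, 10, EEZ) ⊢ (s2, 10, EEEZ) ⊢ (s2, 10, EEZ) ⊢ (s2, 10, EZ) ⊢ (s2, 10, Z) ⊢ (s3, 0, EEZ) ⊢ (s2, 0, EEEZ) ⊢ (s2, 0, EEZ) ⊢ (s2, 0, EZ) ⊢ (s2, 0, Z) ⊢ (s4, ε, Z) ⊢ (s4, ε, ε)
All input consumed; M is in state s4.

s4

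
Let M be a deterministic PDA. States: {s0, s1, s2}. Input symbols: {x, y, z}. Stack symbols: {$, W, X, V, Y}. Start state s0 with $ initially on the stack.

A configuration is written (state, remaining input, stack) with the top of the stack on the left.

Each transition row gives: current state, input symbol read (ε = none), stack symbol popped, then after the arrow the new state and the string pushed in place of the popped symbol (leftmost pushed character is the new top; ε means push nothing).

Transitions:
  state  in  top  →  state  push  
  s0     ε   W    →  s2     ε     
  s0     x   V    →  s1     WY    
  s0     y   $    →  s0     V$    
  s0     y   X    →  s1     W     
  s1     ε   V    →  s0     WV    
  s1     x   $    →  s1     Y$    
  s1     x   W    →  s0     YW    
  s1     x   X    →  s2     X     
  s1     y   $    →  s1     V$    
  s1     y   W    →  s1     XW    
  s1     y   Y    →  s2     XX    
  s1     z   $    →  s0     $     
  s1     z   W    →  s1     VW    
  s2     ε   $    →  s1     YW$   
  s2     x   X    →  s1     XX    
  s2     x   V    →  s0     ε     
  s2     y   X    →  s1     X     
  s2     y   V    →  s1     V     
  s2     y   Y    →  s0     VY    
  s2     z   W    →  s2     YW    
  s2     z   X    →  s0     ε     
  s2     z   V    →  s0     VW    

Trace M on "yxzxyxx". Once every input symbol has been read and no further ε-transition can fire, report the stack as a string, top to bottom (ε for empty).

(s0, yxzxyxx, $)
  read y, top $: go to s0, push V$ → (s0, xzxyxx, V$)
  read x, top V: go to s1, push WY → (s1, zxyxx, WY$)
  read z, top W: go to s1, push VW → (s1, xyxx, VWY$)
  ε-move, top V: go to s0, push WV → (s0, xyxx, WVWY$)
  ε-move, top W: go to s2, push ε → (s2, xyxx, VWY$)
  read x, top V: go to s0, push ε → (s0, yxx, WY$)
  ε-move, top W: go to s2, push ε → (s2, yxx, Y$)
  read y, top Y: go to s0, push VY → (s0, xx, VY$)
  read x, top V: go to s1, push WY → (s1, x, WYY$)
  read x, top W: go to s0, push YW → (s0, ε, YWYY$)
All input consumed in state s0 with stack YWYY$.

YWYY$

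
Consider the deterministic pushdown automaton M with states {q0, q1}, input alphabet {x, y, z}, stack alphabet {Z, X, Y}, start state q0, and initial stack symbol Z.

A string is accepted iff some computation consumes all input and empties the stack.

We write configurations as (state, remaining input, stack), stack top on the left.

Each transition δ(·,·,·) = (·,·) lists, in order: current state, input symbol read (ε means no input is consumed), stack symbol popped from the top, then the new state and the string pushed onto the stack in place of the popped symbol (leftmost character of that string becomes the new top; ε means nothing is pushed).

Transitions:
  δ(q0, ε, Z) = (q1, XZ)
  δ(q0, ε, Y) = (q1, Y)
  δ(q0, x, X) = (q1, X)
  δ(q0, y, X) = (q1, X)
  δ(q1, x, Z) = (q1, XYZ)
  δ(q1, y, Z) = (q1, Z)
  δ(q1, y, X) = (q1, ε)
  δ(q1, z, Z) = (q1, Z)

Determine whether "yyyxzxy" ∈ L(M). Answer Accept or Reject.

Reject

(q0, yyyxzxy, Z) ⊢ (q1, yyyxzxy, XZ) ⊢ (q1, yyxzxy, Z) ⊢ (q1, yxzxy, Z) ⊢ (q1, xzxy, Z) ⊢ (q1, zxy, XYZ)
No transition applies at (q1, zxy, XYZ); input not fully consumed.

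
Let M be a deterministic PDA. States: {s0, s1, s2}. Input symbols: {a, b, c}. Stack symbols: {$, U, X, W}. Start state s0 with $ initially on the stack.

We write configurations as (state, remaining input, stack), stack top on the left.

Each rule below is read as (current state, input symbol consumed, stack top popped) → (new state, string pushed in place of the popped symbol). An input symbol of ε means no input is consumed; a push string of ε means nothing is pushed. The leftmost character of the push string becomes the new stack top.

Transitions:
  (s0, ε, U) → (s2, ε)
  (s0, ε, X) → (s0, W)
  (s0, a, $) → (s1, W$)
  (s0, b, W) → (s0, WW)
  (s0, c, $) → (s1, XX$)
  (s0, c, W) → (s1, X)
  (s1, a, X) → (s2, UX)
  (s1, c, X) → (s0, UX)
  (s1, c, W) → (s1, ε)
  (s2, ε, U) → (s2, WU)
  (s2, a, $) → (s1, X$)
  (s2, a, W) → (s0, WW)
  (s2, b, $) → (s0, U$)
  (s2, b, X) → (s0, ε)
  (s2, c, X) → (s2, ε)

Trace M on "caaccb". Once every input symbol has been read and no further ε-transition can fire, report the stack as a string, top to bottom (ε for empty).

(s0, caaccb, $)
  read c, top $: go to s1, push XX$ → (s1, aaccb, XX$)
  read a, top X: go to s2, push UX → (s2, accb, UXX$)
  ε-move, top U: go to s2, push WU → (s2, accb, WUXX$)
  read a, top W: go to s0, push WW → (s0, ccb, WWUXX$)
  read c, top W: go to s1, push X → (s1, cb, XWUXX$)
  read c, top X: go to s0, push UX → (s0, b, UXWUXX$)
  ε-move, top U: go to s2, push ε → (s2, b, XWUXX$)
  read b, top X: go to s0, push ε → (s0, ε, WUXX$)
All input consumed in state s0 with stack WUXX$.

WUXX$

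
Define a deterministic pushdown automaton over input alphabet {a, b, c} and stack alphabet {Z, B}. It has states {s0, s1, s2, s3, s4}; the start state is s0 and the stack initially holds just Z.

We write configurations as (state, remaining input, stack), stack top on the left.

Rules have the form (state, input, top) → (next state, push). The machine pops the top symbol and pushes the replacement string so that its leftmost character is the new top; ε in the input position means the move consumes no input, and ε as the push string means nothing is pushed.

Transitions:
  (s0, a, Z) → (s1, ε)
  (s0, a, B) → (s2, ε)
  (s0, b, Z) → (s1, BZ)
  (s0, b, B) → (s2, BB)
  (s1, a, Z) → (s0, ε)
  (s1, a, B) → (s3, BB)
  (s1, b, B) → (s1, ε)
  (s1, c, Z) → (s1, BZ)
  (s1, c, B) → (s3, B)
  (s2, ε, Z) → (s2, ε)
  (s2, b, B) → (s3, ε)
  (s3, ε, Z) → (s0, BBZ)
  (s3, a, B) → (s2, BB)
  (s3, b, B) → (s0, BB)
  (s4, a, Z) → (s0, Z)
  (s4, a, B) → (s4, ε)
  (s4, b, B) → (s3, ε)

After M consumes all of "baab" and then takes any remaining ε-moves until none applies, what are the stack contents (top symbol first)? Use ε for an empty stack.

(s0, baab, Z)
  read b, top Z: go to s1, push BZ → (s1, aab, BZ)
  read a, top B: go to s3, push BB → (s3, ab, BBZ)
  read a, top B: go to s2, push BB → (s2, b, BBBZ)
  read b, top B: go to s3, push ε → (s3, ε, BBZ)
All input consumed in state s3 with stack BBZ.

BBZ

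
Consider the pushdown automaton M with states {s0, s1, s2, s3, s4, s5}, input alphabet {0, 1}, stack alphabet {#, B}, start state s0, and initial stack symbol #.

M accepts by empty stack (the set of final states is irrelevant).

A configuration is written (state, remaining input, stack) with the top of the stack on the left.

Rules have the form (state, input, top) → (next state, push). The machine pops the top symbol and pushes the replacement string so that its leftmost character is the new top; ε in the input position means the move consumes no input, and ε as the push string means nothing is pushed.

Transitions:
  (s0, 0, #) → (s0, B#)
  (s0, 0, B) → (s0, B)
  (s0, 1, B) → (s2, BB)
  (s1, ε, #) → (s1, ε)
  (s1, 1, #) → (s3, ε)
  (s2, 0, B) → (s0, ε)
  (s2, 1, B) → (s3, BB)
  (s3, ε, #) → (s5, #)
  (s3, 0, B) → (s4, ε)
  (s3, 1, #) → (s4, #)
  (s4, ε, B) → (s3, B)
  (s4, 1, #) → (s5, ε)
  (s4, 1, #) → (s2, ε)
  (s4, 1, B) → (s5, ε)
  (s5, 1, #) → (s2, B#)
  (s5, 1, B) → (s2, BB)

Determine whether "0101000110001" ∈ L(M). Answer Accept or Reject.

Accept

One accepting computation: (s0, 0101000110001, #) ⊢ (s0, 101000110001, B#) ⊢ (s2, 01000110001, BB#) ⊢ (s0, 1000110001, B#) ⊢ (s2, 000110001, BB#) ⊢ (s0, 00110001, B#) ⊢ (s0, 0110001, B#) ⊢ (s0, 110001, B#) ⊢ (s2, 10001, BB#) ⊢ (s3, 0001, BBB#) ⊢ (s4, 001, BB#) ⊢ (s3, 001, BB#) ⊢ (s4, 01, B#) ⊢ (s3, 01, B#) ⊢ (s4, 1, #) ⊢ (s5, ε, ε)
All input consumed and the stack is empty.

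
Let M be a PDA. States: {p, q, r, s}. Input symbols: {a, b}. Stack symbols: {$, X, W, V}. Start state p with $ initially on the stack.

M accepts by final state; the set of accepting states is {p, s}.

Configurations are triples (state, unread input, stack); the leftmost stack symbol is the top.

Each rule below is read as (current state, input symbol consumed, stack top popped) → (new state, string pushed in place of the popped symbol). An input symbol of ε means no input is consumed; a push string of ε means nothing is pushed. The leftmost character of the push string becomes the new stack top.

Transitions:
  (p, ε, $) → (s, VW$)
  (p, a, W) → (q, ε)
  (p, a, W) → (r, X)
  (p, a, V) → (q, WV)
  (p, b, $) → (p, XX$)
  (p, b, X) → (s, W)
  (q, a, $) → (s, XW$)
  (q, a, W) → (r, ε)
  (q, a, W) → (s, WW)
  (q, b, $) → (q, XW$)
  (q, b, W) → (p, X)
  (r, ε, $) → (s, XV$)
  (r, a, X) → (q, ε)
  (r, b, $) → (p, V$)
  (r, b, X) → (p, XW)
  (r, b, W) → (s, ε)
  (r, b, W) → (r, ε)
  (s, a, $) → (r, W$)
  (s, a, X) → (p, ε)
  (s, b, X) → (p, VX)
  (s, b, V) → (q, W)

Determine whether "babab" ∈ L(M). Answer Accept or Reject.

Accept

One accepting computation: (p, babab, $) ⊢ (s, babab, VW$) ⊢ (q, abab, WW$) ⊢ (r, bab, W$) ⊢ (s, ab, $) ⊢ (r, b, W$) ⊢ (s, ε, $)
All input consumed and state s ∈ F.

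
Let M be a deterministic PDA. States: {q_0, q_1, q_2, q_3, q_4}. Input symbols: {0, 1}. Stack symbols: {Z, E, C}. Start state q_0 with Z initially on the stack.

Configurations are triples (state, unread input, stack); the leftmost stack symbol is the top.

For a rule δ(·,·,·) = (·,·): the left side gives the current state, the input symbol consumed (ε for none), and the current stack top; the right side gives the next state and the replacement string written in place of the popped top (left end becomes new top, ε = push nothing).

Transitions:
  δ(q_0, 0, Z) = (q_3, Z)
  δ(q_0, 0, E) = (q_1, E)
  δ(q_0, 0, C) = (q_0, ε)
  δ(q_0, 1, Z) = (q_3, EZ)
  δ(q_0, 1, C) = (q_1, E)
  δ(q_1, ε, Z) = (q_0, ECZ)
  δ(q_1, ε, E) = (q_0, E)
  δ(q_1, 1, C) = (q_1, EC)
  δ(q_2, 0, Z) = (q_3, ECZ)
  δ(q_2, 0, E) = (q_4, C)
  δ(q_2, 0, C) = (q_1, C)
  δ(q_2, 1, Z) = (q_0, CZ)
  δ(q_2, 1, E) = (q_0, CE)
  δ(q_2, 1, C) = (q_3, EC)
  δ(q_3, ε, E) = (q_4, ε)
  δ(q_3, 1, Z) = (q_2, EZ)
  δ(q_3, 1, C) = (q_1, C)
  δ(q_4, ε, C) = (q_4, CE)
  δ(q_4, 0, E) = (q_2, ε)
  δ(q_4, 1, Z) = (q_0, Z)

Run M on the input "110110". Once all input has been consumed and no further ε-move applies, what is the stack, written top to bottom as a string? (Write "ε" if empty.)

EZ

(q_0, 110110, Z)
  read 1, top Z: go to q_3, push EZ → (q_3, 10110, EZ)
  ε-move, top E: go to q_4, push ε → (q_4, 10110, Z)
  read 1, top Z: go to q_0, push Z → (q_0, 0110, Z)
  read 0, top Z: go to q_3, push Z → (q_3, 110, Z)
  read 1, top Z: go to q_2, push EZ → (q_2, 10, EZ)
  read 1, top E: go to q_0, push CE → (q_0, 0, CEZ)
  read 0, top C: go to q_0, push ε → (q_0, ε, EZ)
All input consumed in state q_0 with stack EZ.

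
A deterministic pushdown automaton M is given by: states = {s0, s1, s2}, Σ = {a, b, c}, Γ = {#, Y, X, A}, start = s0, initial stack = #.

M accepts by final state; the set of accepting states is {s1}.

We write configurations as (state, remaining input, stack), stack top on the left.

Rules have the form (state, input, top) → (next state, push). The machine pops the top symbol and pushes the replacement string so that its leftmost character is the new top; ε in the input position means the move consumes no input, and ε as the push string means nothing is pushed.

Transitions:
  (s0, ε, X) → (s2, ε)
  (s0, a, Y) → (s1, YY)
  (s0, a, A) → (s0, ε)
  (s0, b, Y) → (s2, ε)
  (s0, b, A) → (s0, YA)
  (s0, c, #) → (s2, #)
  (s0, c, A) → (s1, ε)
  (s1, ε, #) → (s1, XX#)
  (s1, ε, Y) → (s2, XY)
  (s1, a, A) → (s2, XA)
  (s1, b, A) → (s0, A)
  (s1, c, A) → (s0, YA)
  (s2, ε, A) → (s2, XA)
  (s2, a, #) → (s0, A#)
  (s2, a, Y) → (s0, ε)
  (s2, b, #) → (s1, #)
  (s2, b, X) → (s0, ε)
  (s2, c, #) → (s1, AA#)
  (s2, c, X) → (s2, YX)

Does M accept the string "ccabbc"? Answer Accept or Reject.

(s0, ccabbc, #)
  read c, top #: go to s2, push # → (s2, cabbc, #)
  read c, top #: go to s1, push AA# → (s1, abbc, AA#)
  read a, top A: go to s2, push XA → (s2, bbc, XAA#)
  read b, top X: go to s0, push ε → (s0, bc, AA#)
  read b, top A: go to s0, push YA → (s0, c, YAA#)
No transition applies at (s0, c, YAA#); input not fully consumed.

Reject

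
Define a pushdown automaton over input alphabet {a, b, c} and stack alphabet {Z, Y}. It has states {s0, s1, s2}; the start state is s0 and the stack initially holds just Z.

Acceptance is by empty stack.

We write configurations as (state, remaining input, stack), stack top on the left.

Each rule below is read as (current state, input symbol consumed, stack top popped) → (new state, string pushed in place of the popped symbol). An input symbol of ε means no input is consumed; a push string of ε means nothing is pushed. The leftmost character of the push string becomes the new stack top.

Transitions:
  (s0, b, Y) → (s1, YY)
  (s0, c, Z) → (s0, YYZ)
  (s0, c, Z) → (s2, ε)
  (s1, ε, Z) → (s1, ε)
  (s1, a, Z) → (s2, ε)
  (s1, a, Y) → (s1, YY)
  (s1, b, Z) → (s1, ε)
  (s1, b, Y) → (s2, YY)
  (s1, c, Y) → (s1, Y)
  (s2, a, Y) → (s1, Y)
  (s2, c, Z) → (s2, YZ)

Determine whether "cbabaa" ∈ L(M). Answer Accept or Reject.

Reject

No computation consumes all input and empties the stack.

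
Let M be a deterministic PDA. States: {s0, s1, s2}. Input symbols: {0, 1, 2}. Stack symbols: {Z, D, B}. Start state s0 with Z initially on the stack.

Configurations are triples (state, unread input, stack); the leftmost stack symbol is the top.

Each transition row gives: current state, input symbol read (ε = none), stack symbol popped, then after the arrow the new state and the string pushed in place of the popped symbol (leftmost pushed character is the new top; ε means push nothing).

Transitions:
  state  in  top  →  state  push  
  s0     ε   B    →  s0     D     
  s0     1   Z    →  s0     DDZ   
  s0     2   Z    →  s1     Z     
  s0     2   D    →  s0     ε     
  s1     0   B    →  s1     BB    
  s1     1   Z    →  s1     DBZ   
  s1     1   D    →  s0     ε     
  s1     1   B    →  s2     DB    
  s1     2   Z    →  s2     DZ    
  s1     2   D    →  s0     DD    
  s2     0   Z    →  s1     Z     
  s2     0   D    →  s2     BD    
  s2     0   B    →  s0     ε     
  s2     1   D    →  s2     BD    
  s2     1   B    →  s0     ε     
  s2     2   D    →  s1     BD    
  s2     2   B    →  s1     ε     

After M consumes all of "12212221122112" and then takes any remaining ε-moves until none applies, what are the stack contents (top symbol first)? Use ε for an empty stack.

Z

(s0, 12212221122112, Z)
  read 1, top Z: go to s0, push DDZ → (s0, 2212221122112, DDZ)
  read 2, top D: go to s0, push ε → (s0, 212221122112, DZ)
  read 2, top D: go to s0, push ε → (s0, 12221122112, Z)
  read 1, top Z: go to s0, push DDZ → (s0, 2221122112, DDZ)
  read 2, top D: go to s0, push ε → (s0, 221122112, DZ)
  read 2, top D: go to s0, push ε → (s0, 21122112, Z)
  read 2, top Z: go to s1, push Z → (s1, 1122112, Z)
  read 1, top Z: go to s1, push DBZ → (s1, 122112, DBZ)
  read 1, top D: go to s0, push ε → (s0, 22112, BZ)
  ε-move, top B: go to s0, push D → (s0, 22112, DZ)
  read 2, top D: go to s0, push ε → (s0, 2112, Z)
  read 2, top Z: go to s1, push Z → (s1, 112, Z)
  read 1, top Z: go to s1, push DBZ → (s1, 12, DBZ)
  read 1, top D: go to s0, push ε → (s0, 2, BZ)
  ε-move, top B: go to s0, push D → (s0, 2, DZ)
  read 2, top D: go to s0, push ε → (s0, ε, Z)
All input consumed in state s0 with stack Z.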